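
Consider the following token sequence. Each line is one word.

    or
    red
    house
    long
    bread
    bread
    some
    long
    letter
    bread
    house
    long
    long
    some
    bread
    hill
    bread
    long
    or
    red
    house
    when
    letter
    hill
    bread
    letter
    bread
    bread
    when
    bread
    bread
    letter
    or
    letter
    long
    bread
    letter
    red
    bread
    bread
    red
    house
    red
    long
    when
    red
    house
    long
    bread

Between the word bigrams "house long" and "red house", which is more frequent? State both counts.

"house long": 3 occurrences
"red house": 4 occurrences

"red house" (4 vs 3)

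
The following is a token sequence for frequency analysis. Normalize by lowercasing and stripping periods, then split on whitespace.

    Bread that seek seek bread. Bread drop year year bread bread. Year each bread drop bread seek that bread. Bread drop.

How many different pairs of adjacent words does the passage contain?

16

21 tokens → 20 bigram windows in total.
Repeated bigrams (each contributes count−1 duplicates):
  bread bread: 3
  bread drop: 3
4 duplicate windows → 20 − 4 = 16 distinct.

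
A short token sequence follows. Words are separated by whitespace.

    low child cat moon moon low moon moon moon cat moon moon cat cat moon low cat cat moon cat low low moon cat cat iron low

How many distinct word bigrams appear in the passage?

13

27 tokens → 26 bigram windows in total.
Repeated bigrams (each contributes count−1 duplicates):
  cat moon: 4
  moon cat: 4
  moon moon: 4
  cat cat: 3
  low moon: 2
  moon low: 2
13 duplicate windows → 26 − 13 = 13 distinct.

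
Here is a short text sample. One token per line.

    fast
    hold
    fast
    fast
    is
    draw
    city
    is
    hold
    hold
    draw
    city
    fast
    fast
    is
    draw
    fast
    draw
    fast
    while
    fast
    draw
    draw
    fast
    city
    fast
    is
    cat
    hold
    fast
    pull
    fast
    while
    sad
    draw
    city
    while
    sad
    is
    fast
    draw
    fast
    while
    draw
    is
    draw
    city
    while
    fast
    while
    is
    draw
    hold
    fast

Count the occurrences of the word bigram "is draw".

4

Scanning the 53 overlapping bigram windows for "is draw":
  position 5–6: is draw
  position 15–16: is draw
  position 45–46: is draw
  position 51–52: is draw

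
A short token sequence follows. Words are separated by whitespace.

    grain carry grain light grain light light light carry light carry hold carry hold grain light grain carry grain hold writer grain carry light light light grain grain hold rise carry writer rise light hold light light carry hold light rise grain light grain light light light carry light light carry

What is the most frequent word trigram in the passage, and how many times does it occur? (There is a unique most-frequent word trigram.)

Trigram frequencies (highest first):
  light light carry: 4
  grain light grain: 3
  light light light: 3
  grain carry grain: 2
  light grain light: 2
  grain light light: 2
  … (30 more, each ≤ 2)

"light light carry", 4 times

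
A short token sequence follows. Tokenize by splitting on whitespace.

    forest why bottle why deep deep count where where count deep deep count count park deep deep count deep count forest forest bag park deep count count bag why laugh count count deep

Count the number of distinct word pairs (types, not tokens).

33 tokens → 32 bigram windows in total.
Repeated bigrams (each contributes count−1 duplicates):
  deep count: 5
  count count: 3
  count deep: 3
  deep deep: 3
  park deep: 2
11 duplicate windows → 32 − 11 = 21 distinct.

21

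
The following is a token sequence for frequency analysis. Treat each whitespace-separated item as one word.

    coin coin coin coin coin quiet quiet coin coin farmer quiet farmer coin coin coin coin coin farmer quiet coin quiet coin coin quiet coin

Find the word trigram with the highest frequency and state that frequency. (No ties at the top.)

Trigram frequencies (highest first):
  coin coin coin: 6
  coin coin quiet: 2
  quiet coin coin: 2
  coin coin farmer: 2
  coin farmer quiet: 2
  coin quiet coin: 2
  … (7 more, each ≤ 1)

"coin coin coin", 6 times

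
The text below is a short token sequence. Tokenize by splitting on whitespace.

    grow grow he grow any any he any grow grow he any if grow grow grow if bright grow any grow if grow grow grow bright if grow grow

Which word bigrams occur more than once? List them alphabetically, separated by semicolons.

any grow; grow any; grow grow; grow he; grow if; he any; if grow

Bigram counts meeting the condition (more than once):
  any grow: 2
  grow any: 2
  grow grow: 7
  grow he: 2
  grow if: 2
  he any: 2
  if grow: 3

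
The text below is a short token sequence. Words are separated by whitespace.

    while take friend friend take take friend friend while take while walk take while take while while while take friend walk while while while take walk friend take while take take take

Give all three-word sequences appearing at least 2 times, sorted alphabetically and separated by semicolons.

Trigram counts meeting the condition (at least 2 times):
  take friend friend: 2
  take while take: 2
  while take friend: 2
  while take while: 2
  while while take: 2
  while while while: 2

take friend friend; take while take; while take friend; while take while; while while take; while while while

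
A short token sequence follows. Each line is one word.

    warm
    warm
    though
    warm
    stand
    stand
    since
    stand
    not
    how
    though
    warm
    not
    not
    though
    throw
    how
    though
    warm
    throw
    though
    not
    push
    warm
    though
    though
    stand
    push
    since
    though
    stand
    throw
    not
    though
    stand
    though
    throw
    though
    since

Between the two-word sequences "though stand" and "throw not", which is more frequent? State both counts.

"though stand" (3 vs 1)

"though stand": 3 occurrences
"throw not": 1 occurrence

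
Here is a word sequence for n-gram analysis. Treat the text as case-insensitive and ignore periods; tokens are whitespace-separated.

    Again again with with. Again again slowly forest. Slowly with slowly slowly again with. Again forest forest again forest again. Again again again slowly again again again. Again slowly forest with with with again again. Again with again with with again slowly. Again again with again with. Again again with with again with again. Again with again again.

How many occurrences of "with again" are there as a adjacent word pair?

Scanning the 57 overlapping bigram windows for "with again":
  position 4–5: with again
  position 14–15: with again
  position 33–34: with again
  position 37–38: with again
  position 40–41: with again
  position 45–46: with again
  position 47–48: with again
  position 51–52: with again
  position 53–54: with again
  position 56–57: with again

10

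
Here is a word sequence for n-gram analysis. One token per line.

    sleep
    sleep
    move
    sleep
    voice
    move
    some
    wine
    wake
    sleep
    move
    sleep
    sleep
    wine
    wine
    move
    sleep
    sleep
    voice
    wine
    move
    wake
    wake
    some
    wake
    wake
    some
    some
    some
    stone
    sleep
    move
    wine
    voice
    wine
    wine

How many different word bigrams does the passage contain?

36 tokens → 35 bigram windows in total.
Repeated bigrams (each contributes count−1 duplicates):
  move sleep: 3
  sleep move: 3
  sleep sleep: 3
  sleep voice: 2
  some some: 2
  voice wine: 2
  wake some: 2
  wake wake: 2
  … (2 more repeated)
13 duplicate windows → 35 − 13 = 22 distinct.

22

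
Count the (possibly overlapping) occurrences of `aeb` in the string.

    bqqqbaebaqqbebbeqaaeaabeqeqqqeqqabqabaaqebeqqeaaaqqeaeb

Sliding a length-3 window over the 55 characters (53 positions):
  position 6–8: aeb
  position 53–55: aeb

2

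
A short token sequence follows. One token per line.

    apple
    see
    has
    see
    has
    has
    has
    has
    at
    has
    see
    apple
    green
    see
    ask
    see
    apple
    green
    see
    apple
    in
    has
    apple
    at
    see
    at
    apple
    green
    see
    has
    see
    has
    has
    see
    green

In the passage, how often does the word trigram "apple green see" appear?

Scanning the 33 overlapping trigram windows for "apple green see":
  position 12–14: apple green see
  position 17–19: apple green see
  position 27–29: apple green see

3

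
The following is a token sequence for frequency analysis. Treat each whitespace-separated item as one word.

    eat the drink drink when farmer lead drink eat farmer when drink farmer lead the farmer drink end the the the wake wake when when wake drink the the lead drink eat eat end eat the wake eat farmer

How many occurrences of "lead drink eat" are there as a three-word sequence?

2

Scanning the 37 overlapping trigram windows for "lead drink eat":
  position 7–9: lead drink eat
  position 30–32: lead drink eat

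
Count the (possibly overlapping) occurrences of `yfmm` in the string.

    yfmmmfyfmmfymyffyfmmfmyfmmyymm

4

Sliding a length-4 window over the 30 characters (27 positions):
  position 1–4: yfmm
  position 7–10: yfmm
  position 17–20: yfmm
  position 23–26: yfmm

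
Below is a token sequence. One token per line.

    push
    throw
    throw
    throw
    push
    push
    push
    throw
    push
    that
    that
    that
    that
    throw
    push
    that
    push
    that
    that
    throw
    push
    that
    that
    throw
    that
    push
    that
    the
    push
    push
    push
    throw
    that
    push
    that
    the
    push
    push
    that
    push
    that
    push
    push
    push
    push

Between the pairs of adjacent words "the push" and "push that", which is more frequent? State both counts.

"push that" (8 vs 2)

"the push": 2 occurrences
"push that": 8 occurrences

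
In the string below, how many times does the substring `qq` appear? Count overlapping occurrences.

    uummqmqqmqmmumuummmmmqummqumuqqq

3

Sliding a length-2 window over the 32 characters (31 positions):
  position 7–8: qq
  position 30–31: qq
  position 31–32: qq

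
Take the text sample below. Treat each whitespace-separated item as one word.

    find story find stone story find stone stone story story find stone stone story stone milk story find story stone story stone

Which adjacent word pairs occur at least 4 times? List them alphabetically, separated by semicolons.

Bigram counts meeting the condition (at least 4 times):
  stone story: 4
  story find: 4

stone story; story find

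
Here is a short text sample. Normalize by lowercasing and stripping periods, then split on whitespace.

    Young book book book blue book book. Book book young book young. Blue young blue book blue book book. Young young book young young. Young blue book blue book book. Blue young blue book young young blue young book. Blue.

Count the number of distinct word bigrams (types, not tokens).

40 tokens → 39 bigram windows in total.
Repeated bigrams (each contributes count−1 duplicates):
  book book: 7
  blue book: 6
  book blue: 5
  book young: 5
  young blue: 5
  young book: 4
  young young: 4
  blue young: 3
31 duplicate windows → 39 − 31 = 8 distinct.

8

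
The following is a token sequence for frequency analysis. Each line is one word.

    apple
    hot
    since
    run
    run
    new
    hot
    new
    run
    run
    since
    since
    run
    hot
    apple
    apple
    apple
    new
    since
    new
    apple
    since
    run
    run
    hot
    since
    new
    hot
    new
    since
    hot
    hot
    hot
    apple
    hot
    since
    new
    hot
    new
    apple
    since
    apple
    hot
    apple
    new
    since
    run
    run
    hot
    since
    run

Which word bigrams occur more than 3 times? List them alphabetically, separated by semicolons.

Bigram counts meeting the condition (more than 3 times):
  hot since: 4
  run run: 4
  since run: 5

hot since; run run; since run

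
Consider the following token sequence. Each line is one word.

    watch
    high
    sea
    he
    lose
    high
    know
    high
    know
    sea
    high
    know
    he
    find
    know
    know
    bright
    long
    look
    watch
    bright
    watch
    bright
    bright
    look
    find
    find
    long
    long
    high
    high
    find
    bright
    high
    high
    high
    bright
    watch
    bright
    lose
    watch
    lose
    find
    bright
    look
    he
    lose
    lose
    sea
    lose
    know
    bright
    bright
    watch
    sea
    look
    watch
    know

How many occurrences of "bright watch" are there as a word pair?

3

Scanning the 57 overlapping bigram windows for "bright watch":
  position 21–22: bright watch
  position 37–38: bright watch
  position 53–54: bright watch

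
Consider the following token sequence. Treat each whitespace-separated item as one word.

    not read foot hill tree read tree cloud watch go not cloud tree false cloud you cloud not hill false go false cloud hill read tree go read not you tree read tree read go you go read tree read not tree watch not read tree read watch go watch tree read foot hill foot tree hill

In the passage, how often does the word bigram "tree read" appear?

6

Scanning the 56 overlapping bigram windows for "tree read":
  position 5–6: tree read
  position 31–32: tree read
  position 33–34: tree read
  position 39–40: tree read
  position 46–47: tree read
  position 51–52: tree read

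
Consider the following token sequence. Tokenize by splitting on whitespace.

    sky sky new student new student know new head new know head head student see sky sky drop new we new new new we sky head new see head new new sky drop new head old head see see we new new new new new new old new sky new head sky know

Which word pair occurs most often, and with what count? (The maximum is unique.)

"new new", 8 times

Bigram frequencies (highest first):
  new new: 8
  new head: 3
  head new: 3
  sky sky: 2
  sky new: 2
  new student: 2
  … (27 more, each ≤ 2)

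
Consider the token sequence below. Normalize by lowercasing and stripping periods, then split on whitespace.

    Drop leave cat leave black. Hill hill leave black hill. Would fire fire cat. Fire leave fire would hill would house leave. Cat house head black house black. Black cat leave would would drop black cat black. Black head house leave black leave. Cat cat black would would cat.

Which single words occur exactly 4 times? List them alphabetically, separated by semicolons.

fire; hill; house

Unigram counts meeting the condition (exactly 4 times):
  fire: 4
  hill: 4
  house: 4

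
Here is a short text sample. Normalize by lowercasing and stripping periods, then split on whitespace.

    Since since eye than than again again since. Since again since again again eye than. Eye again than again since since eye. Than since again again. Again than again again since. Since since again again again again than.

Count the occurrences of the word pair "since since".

Scanning the 37 overlapping bigram windows for "since since":
  position 1–2: since since
  position 8–9: since since
  position 20–21: since since
  position 31–32: since since
  position 32–33: since since

5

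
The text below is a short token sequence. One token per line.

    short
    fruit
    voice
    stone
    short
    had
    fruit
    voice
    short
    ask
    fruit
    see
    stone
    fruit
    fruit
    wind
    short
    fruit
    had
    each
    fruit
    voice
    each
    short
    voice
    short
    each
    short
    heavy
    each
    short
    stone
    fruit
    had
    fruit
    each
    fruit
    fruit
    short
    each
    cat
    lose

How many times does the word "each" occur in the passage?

6

Scanning the 42 tokens for "each":
  position 20: each
  position 23: each
  position 27: each
  position 30: each
  position 36: each
  position 40: each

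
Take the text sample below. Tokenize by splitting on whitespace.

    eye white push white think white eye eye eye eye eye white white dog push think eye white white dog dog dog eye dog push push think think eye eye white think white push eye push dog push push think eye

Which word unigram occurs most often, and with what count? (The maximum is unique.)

Unigram frequencies (highest first):
  eye: 12
  white: 9
  push: 8
  think: 6
  dog: 6

"eye", 12 times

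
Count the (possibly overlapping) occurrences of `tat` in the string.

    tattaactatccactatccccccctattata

5

Sliding a length-3 window over the 31 characters (29 positions):
  position 1–3: tat
  position 8–10: tat
  position 15–17: tat
  position 25–27: tat
  position 28–30: tat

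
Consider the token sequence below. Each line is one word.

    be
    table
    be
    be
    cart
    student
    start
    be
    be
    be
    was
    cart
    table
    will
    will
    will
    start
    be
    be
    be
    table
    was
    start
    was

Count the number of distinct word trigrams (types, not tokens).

20

24 tokens → 22 trigram windows in total.
Repeated trigrams (each contributes count−1 duplicates):
  be be be: 2
  start be be: 2
2 duplicate windows → 22 − 2 = 20 distinct.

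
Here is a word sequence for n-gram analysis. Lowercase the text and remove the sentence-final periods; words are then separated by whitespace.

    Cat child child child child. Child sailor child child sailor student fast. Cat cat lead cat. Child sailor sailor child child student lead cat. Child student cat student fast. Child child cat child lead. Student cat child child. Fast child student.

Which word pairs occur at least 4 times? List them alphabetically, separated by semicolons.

Bigram counts meeting the condition (at least 4 times):
  cat child: 5
  child child: 8

cat child; child child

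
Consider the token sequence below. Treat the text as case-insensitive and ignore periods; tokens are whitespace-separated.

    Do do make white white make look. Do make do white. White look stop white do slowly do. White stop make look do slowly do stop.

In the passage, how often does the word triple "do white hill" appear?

0

Scanning the 24 overlapping trigram windows for "do white hill":
  (none found)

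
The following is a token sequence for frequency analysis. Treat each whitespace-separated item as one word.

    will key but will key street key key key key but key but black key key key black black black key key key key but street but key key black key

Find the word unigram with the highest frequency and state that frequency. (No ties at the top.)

"key", 17 times

Unigram frequencies (highest first):
  key: 17
  but: 5
  black: 5
  will: 2
  street: 2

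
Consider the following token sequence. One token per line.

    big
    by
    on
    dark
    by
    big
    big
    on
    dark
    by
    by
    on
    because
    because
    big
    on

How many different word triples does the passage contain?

13

16 tokens → 14 trigram windows in total.
Repeated trigrams (each contributes count−1 duplicates):
  on dark by: 2
1 duplicate windows → 14 − 1 = 13 distinct.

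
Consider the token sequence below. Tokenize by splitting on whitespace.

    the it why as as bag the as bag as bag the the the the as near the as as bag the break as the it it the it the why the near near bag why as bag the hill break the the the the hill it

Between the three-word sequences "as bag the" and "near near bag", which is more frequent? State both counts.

"as bag the": 4 occurrences
"near near bag": 1 occurrence

"as bag the" (4 vs 1)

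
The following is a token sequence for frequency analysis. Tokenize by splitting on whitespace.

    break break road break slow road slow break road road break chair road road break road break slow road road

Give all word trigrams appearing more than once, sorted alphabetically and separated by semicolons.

break road break; break slow road; road break slow; road road break

Trigram counts meeting the condition (more than once):
  break road break: 2
  break slow road: 2
  road break slow: 2
  road road break: 2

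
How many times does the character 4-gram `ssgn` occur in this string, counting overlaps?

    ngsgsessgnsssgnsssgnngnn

Sliding a length-4 window over the 24 characters (21 positions):
  position 7–10: ssgn
  position 12–15: ssgn
  position 17–20: ssgn

3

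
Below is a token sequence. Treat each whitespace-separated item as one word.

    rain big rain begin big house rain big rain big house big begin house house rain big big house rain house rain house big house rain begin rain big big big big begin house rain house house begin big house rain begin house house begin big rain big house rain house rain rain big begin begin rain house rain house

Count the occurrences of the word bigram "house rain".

10

Scanning the 59 overlapping bigram windows for "house rain":
  position 6–7: house rain
  position 15–16: house rain
  position 19–20: house rain
  position 21–22: house rain
  position 25–26: house rain
  position 34–35: house rain
  position 40–41: house rain
  position 49–50: house rain
  position 51–52: house rain
  position 58–59: house rain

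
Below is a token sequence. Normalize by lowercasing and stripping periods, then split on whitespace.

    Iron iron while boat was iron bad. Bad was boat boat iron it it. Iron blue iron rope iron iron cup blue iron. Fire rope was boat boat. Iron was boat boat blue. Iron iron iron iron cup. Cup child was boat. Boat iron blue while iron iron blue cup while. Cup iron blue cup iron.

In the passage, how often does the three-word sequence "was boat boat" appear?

Scanning the 54 overlapping trigram windows for "was boat boat":
  position 9–11: was boat boat
  position 26–28: was boat boat
  position 30–32: was boat boat
  position 41–43: was boat boat

4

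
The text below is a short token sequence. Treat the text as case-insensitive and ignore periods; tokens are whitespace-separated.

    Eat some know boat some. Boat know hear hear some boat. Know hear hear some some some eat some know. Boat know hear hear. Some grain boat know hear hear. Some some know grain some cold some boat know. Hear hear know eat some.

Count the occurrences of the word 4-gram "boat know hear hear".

5

Scanning the 41 overlapping 4-gram windows for "boat know hear hear":
  position 6–9: boat know hear hear
  position 11–14: boat know hear hear
  position 21–24: boat know hear hear
  position 27–30: boat know hear hear
  position 38–41: boat know hear hear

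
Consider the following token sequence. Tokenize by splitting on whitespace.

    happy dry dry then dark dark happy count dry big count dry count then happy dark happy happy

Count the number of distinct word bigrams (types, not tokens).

18 tokens → 17 bigram windows in total.
Repeated bigrams (each contributes count−1 duplicates):
  count dry: 2
  dark happy: 2
2 duplicate windows → 17 − 2 = 15 distinct.

15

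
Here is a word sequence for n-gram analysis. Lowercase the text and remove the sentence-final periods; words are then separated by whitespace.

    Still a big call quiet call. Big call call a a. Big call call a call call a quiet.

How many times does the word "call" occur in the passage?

Scanning the 19 tokens for "call":
  position 4: call
  position 6: call
  position 8: call
  position 9: call
  position 13: call
  position 14: call
  position 16: call
  position 17: call

8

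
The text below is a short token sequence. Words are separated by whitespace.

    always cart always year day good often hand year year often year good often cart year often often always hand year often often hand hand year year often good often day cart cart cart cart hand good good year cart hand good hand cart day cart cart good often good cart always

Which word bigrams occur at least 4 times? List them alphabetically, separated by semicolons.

Bigram counts meeting the condition (at least 4 times):
  cart cart: 4
  good often: 4
  year often: 4

cart cart; good often; year often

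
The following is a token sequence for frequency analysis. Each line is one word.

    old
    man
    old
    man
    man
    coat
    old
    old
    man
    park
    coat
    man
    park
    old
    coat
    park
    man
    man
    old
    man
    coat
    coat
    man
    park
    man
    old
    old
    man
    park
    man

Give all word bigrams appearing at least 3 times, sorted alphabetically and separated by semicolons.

Bigram counts meeting the condition (at least 3 times):
  man old: 3
  man park: 4
  old man: 5
  park man: 3

man old; man park; old man; park man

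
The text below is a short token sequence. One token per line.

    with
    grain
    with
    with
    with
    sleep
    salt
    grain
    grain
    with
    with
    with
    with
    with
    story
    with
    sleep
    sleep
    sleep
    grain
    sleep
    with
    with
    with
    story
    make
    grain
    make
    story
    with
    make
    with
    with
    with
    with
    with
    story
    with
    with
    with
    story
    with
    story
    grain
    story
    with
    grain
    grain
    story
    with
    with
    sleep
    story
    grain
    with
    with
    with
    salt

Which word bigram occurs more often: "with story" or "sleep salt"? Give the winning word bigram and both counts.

"with story" (5 vs 1)

"with story": 5 occurrences
"sleep salt": 1 occurrence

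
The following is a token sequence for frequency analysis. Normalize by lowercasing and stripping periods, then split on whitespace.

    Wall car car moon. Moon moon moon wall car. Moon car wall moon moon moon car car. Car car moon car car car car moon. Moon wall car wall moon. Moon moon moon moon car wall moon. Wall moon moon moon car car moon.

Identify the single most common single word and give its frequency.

Unigram frequencies (highest first):
  moon: 21
  car: 16
  wall: 7

"moon", 21 times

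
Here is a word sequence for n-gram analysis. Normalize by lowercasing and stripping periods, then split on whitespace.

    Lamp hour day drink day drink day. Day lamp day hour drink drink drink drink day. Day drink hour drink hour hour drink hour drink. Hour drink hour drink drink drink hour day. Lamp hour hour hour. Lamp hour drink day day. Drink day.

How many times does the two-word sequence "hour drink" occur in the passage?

Scanning the 43 overlapping bigram windows for "hour drink":
  position 11–12: hour drink
  position 19–20: hour drink
  position 22–23: hour drink
  position 24–25: hour drink
  position 26–27: hour drink
  position 28–29: hour drink
  position 39–40: hour drink

7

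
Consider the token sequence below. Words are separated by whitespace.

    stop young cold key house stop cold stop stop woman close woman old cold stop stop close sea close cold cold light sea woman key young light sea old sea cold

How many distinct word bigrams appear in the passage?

31 tokens → 30 bigram windows in total.
Repeated bigrams (each contributes count−1 duplicates):
  cold stop: 2
  light sea: 2
  stop stop: 2
3 duplicate windows → 30 − 3 = 27 distinct.

27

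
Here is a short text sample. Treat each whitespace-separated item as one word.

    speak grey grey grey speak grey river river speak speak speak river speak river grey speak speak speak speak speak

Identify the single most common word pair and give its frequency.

Bigram frequencies (highest first):
  speak speak: 6
  speak grey: 2
  grey grey: 2
  grey speak: 2
  river speak: 2
  speak river: 2
  … (3 more, each ≤ 1)

"speak speak", 6 times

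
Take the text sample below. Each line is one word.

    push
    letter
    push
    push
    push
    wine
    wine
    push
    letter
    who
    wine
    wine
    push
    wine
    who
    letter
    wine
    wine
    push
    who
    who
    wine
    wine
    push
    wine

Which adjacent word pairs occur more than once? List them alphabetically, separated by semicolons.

Bigram counts meeting the condition (more than once):
  push letter: 2
  push push: 2
  push wine: 3
  who wine: 2
  wine push: 4
  wine wine: 4

push letter; push push; push wine; who wine; wine push; wine wine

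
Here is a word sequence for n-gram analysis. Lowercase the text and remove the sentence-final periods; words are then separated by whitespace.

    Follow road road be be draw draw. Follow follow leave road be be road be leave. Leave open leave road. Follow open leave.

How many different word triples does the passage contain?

23 tokens → 21 trigram windows in total.
Repeated trigrams (each contributes count−1 duplicates):
  road be be: 2
1 duplicate windows → 21 − 1 = 20 distinct.

20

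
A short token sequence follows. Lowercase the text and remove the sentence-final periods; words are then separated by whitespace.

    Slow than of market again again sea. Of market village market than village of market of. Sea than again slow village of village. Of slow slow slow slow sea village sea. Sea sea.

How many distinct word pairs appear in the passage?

33 tokens → 32 bigram windows in total.
Repeated bigrams (each contributes count−1 duplicates):
  of market: 3
  slow slow: 3
  village of: 3
  sea sea: 2
7 duplicate windows → 32 − 7 = 25 distinct.

25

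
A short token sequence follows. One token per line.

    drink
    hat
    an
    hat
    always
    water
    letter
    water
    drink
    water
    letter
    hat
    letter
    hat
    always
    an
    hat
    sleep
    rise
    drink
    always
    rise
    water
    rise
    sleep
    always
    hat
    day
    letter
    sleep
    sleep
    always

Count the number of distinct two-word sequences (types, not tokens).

26

32 tokens → 31 bigram windows in total.
Repeated bigrams (each contributes count−1 duplicates):
  an hat: 2
  hat always: 2
  letter hat: 2
  sleep always: 2
  water letter: 2
5 duplicate windows → 31 − 5 = 26 distinct.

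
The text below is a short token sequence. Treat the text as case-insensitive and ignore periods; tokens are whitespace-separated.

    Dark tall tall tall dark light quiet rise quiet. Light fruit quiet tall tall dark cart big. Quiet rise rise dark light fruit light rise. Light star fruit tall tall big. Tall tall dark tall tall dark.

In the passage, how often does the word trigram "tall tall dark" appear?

4

Scanning the 35 overlapping trigram windows for "tall tall dark":
  position 3–5: tall tall dark
  position 13–15: tall tall dark
  position 32–34: tall tall dark
  position 35–37: tall tall dark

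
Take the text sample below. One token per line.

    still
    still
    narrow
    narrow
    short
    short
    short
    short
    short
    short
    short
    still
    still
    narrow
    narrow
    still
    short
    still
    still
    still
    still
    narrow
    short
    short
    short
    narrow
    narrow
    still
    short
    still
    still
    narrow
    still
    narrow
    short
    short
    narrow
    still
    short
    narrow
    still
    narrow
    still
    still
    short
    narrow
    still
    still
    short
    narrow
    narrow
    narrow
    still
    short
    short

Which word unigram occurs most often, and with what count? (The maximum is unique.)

"still", 20 times

Unigram frequencies (highest first):
  still: 20
  short: 19
  narrow: 16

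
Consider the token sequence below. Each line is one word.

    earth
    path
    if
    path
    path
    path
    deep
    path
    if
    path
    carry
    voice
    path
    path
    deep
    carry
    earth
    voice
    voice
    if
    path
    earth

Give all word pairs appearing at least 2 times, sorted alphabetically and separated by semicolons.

if path; path deep; path if; path path

Bigram counts meeting the condition (at least 2 times):
  if path: 3
  path deep: 2
  path if: 2
  path path: 3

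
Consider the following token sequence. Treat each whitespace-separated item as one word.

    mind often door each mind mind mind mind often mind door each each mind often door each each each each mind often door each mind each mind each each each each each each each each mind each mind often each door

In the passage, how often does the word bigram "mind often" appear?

5

Scanning the 40 overlapping bigram windows for "mind often":
  position 1–2: mind often
  position 8–9: mind often
  position 14–15: mind often
  position 21–22: mind often
  position 38–39: mind often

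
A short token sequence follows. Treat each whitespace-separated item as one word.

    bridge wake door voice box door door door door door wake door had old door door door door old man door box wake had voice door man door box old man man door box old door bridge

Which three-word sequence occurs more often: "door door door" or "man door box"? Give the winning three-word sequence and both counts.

"door door door": 5 occurrences
"man door box": 3 occurrences

"door door door" (5 vs 3)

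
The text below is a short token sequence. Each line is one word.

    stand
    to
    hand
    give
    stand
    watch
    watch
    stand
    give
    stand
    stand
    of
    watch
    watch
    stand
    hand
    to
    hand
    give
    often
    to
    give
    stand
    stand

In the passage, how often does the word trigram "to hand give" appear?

2

Scanning the 22 overlapping trigram windows for "to hand give":
  position 2–4: to hand give
  position 17–19: to hand give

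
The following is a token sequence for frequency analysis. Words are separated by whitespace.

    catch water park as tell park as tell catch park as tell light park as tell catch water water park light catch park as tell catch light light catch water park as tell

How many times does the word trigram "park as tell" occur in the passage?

Scanning the 31 overlapping trigram windows for "park as tell":
  position 3–5: park as tell
  position 6–8: park as tell
  position 10–12: park as tell
  position 14–16: park as tell
  position 23–25: park as tell
  position 31–33: park as tell

6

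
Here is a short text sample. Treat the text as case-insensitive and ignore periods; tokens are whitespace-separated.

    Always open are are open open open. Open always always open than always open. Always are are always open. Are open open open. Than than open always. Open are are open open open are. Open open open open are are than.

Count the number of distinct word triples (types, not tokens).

24

41 tokens → 39 trigram windows in total.
Repeated trigrams (each contributes count−1 duplicates):
  open open open: 6
  are open open: 4
  always open are: 3
  open are are: 3
  are are open: 2
  open are open: 2
  open open are: 2
15 duplicate windows → 39 − 15 = 24 distinct.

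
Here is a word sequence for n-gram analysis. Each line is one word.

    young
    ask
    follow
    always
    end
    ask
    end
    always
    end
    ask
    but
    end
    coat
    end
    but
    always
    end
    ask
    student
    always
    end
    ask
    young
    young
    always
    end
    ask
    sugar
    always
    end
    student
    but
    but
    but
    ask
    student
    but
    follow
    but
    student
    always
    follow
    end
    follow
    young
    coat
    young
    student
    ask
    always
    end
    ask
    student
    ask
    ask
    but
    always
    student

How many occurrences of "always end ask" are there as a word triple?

Scanning the 56 overlapping trigram windows for "always end ask":
  position 4–6: always end ask
  position 8–10: always end ask
  position 16–18: always end ask
  position 20–22: always end ask
  position 25–27: always end ask
  position 50–52: always end ask

6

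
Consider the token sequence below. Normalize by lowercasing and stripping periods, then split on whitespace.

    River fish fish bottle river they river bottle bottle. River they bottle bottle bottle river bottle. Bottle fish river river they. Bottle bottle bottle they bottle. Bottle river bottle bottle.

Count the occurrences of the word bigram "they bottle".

3

Scanning the 29 overlapping bigram windows for "they bottle":
  position 11–12: they bottle
  position 21–22: they bottle
  position 25–26: they bottle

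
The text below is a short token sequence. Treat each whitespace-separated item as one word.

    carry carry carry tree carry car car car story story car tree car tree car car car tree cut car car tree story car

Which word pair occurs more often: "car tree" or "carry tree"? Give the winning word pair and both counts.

"car tree" (4 vs 1)

"car tree": 4 occurrences
"carry tree": 1 occurrence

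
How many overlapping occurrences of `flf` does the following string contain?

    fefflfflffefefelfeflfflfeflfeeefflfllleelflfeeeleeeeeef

Sliding a length-3 window over the 55 characters (53 positions):
  position 4–6: flf
  position 7–9: flf
  position 19–21: flf
  position 22–24: flf
  position 26–28: flf
  position 33–35: flf
  position 42–44: flf

7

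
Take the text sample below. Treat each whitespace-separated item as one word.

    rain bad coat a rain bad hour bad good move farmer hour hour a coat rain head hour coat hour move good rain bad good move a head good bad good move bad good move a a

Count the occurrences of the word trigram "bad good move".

4

Scanning the 35 overlapping trigram windows for "bad good move":
  position 8–10: bad good move
  position 24–26: bad good move
  position 30–32: bad good move
  position 33–35: bad good move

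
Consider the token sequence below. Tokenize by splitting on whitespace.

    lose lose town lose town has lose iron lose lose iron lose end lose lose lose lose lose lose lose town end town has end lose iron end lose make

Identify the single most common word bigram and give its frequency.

"lose lose", 8 times

Bigram frequencies (highest first):
  lose lose: 8
  lose town: 3
  lose iron: 3
  end lose: 3
  town has: 2
  iron lose: 2
  … (8 more, each ≤ 1)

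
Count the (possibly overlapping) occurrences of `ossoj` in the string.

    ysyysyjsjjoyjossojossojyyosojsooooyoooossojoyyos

3

Sliding a length-5 window over the 48 characters (44 positions):
  position 14–18: ossoj
  position 19–23: ossoj
  position 39–43: ossoj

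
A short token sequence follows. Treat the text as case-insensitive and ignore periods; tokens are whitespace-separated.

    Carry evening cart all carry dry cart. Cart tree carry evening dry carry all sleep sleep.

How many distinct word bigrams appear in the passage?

14

16 tokens → 15 bigram windows in total.
Repeated bigrams (each contributes count−1 duplicates):
  carry evening: 2
1 duplicate windows → 15 − 1 = 14 distinct.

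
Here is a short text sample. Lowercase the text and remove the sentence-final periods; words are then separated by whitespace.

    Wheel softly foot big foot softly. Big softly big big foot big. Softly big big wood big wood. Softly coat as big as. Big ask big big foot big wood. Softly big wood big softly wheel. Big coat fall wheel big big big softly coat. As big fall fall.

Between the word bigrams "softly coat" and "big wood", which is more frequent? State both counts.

"softly coat": 2 occurrences
"big wood": 4 occurrences

"big wood" (4 vs 2)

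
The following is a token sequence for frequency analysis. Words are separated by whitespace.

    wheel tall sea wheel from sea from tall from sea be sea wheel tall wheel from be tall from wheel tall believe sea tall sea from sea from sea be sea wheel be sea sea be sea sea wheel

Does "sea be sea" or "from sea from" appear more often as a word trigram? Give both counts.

"sea be sea" (3 vs 2)

"sea be sea": 3 occurrences
"from sea from": 2 occurrences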